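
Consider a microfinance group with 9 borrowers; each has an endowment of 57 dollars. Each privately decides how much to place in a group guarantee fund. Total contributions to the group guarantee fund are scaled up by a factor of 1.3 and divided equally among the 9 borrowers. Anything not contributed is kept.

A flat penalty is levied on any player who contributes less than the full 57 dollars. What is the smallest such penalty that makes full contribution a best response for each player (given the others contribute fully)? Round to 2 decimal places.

Given the others contribute fully, the best deviation is to contribute 0 (any partial contribution still incurs the fine and gives up units whose private return 0.1444 is below 1).
Deviating from 57 to 0 saves 57 dollars but forfeits the deviator's share of the drop in the group guarantee fund: 1.3/9 × 57 = 8.23.
So the deviation gain is 57 − 8.23 = 48.77, and the fine must be at least 48.77 dollars to wipe it out.

48.77 dollars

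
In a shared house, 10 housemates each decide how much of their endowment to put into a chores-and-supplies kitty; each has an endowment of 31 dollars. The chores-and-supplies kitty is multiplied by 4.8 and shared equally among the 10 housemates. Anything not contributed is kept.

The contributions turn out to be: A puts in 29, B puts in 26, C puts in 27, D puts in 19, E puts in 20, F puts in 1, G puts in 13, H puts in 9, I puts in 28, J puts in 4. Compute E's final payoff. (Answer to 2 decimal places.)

Total contributed: 29 + 26 + 27 + 19 + 20 + 1 + 13 + 9 + 28 + 4 = 176.
Each receives 4.8 × 176 / 10 = 84.48 from the chores-and-supplies kitty.
E keeps 31 − 20 = 11, so E's payoff is 11 + 84.48 = 95.48.

95.48 dollars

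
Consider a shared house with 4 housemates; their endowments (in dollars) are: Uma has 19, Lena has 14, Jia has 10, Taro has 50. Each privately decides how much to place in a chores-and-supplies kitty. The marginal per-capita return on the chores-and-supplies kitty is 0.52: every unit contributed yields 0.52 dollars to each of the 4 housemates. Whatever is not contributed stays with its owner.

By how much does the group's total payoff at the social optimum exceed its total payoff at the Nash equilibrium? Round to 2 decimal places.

100.44 dollars

The private return per contributed unit is 0.52 < 1 for everyone, so the Nash equilibrium is zero contribution and the group total is Σ E_j = 19 + 14 + 10 + 50 = 93.
Each contributed unit returns 2.080 to the group, so the social optimum is full contribution by everyone: group total = 2.080 × 93 = 193.44.
Efficiency loss = (2.080 − 1) × 93 = 100.44.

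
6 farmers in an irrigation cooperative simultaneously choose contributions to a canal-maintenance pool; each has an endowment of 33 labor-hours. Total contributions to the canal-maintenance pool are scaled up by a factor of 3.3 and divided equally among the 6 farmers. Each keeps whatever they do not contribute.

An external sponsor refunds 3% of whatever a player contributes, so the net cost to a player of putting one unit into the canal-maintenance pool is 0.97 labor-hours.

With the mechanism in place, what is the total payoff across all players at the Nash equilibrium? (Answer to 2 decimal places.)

With the mechanism, a contributed unit returns (3.3/6) / 0.97 = 0.5670 per unit of net cost — still below 1 — so contributing 0 remains dominant for every player.
Everyone keeps their endowment and the group total is 6 × 33 = 198.

198.00 labor-hours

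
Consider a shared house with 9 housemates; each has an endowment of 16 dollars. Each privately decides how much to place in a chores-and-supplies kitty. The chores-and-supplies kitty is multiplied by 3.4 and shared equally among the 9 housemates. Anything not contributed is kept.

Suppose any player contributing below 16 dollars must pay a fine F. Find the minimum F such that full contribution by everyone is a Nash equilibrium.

Given the others contribute fully, the best deviation is to contribute 0 (any partial contribution still incurs the fine and gives up units whose private return 0.3778 is below 1).
Deviating from 16 to 0 saves 16 dollars but forfeits the deviator's share of the drop in the chores-and-supplies kitty: 3.4/9 × 16 = 6.04.
So the deviation gain is 16 − 6.04 = 9.96, and the fine must be at least 9.96 dollars to wipe it out.

9.96 dollars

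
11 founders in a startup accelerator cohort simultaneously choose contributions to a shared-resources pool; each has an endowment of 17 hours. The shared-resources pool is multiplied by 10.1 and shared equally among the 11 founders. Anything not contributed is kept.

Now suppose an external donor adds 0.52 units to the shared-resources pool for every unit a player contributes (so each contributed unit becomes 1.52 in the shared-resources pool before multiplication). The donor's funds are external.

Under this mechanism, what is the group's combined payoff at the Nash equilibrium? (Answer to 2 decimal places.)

With the mechanism, a contributed unit returns 10.1 × 1.52 / 11 = 1.3956 per unit of net cost to the contributor — now above 1 — so contributing fully is weakly dominant for every player.
So the Nash equilibrium is full contribution by all 11; the group earns 10.1 × 1.52 × 187 = 2870.82.

2870.82 hours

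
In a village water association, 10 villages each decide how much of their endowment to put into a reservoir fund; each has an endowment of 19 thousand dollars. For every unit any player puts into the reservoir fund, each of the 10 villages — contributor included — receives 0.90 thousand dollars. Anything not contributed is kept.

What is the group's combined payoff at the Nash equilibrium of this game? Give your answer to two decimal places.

The private return per contributed unit is 0.90 < 1, so contributing 0 is dominant for every player. At the Nash equilibrium everyone keeps their 19, and the group total is 10 × 19 = 190.

190.00 thousand dollars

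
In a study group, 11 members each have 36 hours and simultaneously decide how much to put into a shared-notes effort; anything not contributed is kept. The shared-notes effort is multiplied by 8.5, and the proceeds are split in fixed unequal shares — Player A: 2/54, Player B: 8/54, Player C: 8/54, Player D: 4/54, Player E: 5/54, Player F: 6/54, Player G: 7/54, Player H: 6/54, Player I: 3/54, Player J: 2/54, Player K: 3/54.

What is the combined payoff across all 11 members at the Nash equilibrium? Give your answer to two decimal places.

1206.00 hours

Each unit j contributes comes back to j as 8.5 × (j's share), so j prefers to contribute only if that share exceeds 1/8.5 = 0.1176; otherwise keeping the unit dominates.
The shares above 0.1176 belong to Player B, Player C and Player G, contributing 36 each; the remaining 8 contribute 0. Total contributed: 108.
The shared-notes effort pays out 8.5 × 108 = 918.00 in total (split across the unequal shares, but the aggregate is all that matters for the group sum).
The 8 free-riders keep 36 each, adding 288. Group total = 288 + 918.00 = 1206.00.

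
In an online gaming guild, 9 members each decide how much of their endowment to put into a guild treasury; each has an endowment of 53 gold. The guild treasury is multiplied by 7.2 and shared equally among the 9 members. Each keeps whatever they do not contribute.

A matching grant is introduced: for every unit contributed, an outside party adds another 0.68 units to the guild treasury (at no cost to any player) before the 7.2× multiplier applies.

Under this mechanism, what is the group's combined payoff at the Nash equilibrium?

With the mechanism, a contributed unit returns 7.2 × 1.68 / 9 = 1.3440 per unit of net cost to the contributor — now above 1 — so contributing fully is weakly dominant for every player.
So the Nash equilibrium is full contribution by all 9; the group earns 7.2 × 1.68 × 477 = 5769.79.

5769.79 gold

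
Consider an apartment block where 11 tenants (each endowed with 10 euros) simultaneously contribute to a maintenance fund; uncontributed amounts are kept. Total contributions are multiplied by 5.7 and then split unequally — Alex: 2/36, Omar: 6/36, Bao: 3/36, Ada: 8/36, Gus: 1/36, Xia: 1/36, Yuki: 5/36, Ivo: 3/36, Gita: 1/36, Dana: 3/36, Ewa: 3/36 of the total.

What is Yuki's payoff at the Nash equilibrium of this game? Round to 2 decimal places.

17.92 euros

A player with share s gets back 5.7·s per unit contributed, so full contribution is dominant for anyone with s > 1/5.7 = 0.1754 and zero contribution is dominant for anyone below.
Ada alone (share 8/36) is above the threshold, contributing 10; the remaining 10 contribute 0. Total contributed: 10.
Yuki keeps 10 and receives 5.7 × 10 × 5/36 = 7.92 from the maintenance fund, for a payoff of 17.92.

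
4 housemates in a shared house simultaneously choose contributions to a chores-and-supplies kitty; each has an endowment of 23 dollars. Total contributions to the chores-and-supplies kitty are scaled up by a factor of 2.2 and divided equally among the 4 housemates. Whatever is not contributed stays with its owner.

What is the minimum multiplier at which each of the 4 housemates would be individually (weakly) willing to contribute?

4

A contributed unit returns (multiplier)/4 to its contributor.
This reaches 1 exactly when the multiplier is 4.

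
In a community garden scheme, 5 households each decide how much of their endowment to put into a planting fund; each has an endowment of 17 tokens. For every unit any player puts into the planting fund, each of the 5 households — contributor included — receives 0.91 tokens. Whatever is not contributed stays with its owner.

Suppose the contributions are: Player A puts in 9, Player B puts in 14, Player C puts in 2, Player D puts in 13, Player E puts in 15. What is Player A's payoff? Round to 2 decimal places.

56.23 tokens

Total contributed: 9 + 14 + 2 + 13 + 15 = 53.
Each receives 0.91 × 53 = 48.23 from the planting fund.
Player A keeps 17 − 9 = 8, so Player A's payoff is 8 + 48.23 = 56.23.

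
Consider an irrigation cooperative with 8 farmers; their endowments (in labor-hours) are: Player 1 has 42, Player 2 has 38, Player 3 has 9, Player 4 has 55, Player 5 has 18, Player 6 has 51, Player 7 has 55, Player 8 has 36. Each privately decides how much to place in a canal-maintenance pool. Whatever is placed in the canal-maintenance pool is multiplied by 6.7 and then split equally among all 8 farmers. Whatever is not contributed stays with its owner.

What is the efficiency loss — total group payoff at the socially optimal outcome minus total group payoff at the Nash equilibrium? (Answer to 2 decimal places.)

1732.80 labor-hours

The private return per contributed unit is 6.7/8 = 0.8375 < 1 for every player regardless of endowment, so the Nash equilibrium is zero contribution and the group total is Σ E_j = 42 + 38 + 9 + 55 + 18 + 51 + 55 + 36 = 304.
Each contributed unit returns 6.700 to the group, so the social optimum is full contribution by everyone: group total = 6.700 × 304 = 2036.80.
Efficiency loss = (6.700 − 1) × 304 = 1732.80.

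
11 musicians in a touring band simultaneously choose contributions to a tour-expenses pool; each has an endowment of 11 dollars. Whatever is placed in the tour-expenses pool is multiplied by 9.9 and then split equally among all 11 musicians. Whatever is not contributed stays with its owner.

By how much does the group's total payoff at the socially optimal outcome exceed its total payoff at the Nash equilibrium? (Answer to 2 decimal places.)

Each contributed unit returns 9.9/11 = 0.9000 to its contributor — below 1 — so contributing 0 is dominant for every player. At the Nash equilibrium everyone keeps their 11, and the group total is 11 × 11 = 121.
Each contributed unit returns 9.900 to the group as a whole (0.9000 to each of 11 players), which exceeds 1, so the social optimum is full contribution: group total = 9.900 × 121 = 1197.90.
Efficiency loss = 1197.90 − 121 = 1076.90.

1076.90 dollars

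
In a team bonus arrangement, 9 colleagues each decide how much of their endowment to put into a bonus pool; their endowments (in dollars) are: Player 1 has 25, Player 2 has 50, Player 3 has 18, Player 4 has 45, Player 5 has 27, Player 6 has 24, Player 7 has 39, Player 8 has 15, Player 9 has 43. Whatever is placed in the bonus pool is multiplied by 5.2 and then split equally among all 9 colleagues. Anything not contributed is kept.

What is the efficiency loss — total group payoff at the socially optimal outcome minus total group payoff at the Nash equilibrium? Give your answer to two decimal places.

The private return per contributed unit is 5.2/9 = 0.5778 < 1 for every player regardless of endowment, so the Nash equilibrium is zero contribution and the group total is Σ E_j = 25 + 50 + 18 + 45 + 27 + 24 + 39 + 15 + 43 = 286.
Each contributed unit returns 5.200 to the group, so the social optimum is full contribution by everyone: group total = 5.200 × 286 = 1487.20.
Efficiency loss = (5.200 − 1) × 286 = 1201.20.

1201.20 dollars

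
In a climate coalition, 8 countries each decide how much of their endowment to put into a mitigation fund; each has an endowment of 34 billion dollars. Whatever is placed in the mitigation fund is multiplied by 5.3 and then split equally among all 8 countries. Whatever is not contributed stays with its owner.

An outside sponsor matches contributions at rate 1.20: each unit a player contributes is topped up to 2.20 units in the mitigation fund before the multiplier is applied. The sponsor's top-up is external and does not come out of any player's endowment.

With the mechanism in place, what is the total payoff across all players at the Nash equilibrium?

Under the mechanism each unit contributed yields 5.3 × 2.20 / 8 = 1.4575 back to its contributor per unit of net cost, which exceeds 1, making full contribution the dominant choice for everyone.
At the Nash equilibrium everyone contributes 34. Group total payoff = 5.3 × 2.20 × 272 = 3171.52.

3171.52 billion dollars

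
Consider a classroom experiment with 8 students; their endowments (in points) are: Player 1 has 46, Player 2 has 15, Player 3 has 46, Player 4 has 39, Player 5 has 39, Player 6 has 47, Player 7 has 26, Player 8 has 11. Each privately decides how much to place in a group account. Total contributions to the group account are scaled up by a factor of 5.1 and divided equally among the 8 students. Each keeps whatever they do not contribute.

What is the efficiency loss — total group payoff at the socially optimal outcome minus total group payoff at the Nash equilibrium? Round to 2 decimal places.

1102.90 points

The private return per contributed unit is 5.1/8 = 0.6375 < 1 for every player regardless of endowment, so the Nash equilibrium is zero contribution and the group total is Σ E_j = 46 + 15 + 46 + 39 + 39 + 47 + 26 + 11 = 269.
Each contributed unit returns 5.100 to the group, so the social optimum is full contribution by everyone: group total = 5.100 × 269 = 1371.90.
Efficiency loss = (5.100 − 1) × 269 = 1102.90.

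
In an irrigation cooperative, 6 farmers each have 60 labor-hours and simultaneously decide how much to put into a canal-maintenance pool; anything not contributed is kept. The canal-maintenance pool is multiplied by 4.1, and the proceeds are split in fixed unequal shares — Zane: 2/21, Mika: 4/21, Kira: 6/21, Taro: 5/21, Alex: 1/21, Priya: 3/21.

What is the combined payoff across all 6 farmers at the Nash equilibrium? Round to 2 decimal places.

546.00 labor-hours

For player j, contributing a unit is worthwhile iff 4.1 × (j's share) ≥ 1, i.e. iff j's share is at least 0.2439.
The only share above 0.2439 is Kira's 6/21, contributing 60; the remaining 5 contribute 0. Total contributed: 60.
The canal-maintenance pool pays out 4.1 × 60 = 246.00 in total (split across the unequal shares, but the aggregate is all that matters for the group sum).
The 5 free-riders keep 60 each, adding 300. Group total = 300 + 246.00 = 546.00.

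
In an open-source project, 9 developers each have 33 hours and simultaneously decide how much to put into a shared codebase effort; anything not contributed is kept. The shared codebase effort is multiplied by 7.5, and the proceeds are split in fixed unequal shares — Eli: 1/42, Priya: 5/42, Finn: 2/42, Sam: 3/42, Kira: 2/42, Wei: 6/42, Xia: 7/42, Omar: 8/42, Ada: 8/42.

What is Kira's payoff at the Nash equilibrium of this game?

A player with share s gets back 7.5·s per unit contributed, so full contribution is dominant for anyone with s > 1/7.5 = 0.1333 and zero contribution is dominant for anyone below.
Wei, Xia, Omar and Ada clear that bar, contributing 33 each; the remaining 5 contribute 0. Total contributed: 132.
Kira keeps 33 and receives 7.5 × 132 × 2/42 = 47.14 from the shared codebase effort, for a payoff of 80.14.

80.14 hours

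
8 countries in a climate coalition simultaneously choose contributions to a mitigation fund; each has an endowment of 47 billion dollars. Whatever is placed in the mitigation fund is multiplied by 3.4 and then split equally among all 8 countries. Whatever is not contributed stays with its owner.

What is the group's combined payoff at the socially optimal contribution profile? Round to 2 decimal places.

1278.40 billion dollars

Each contributed unit returns 3.400 to the group as a whole (0.4250 to each of 8 players), which exceeds 1, so the social optimum is full contribution: group total = 3.400 × 376 = 1278.40.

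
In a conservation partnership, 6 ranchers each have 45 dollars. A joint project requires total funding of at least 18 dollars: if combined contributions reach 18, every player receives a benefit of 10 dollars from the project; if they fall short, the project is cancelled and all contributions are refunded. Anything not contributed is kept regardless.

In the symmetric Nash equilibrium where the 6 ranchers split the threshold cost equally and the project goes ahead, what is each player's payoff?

Equal share of the threshold: 18/6 = 3.
At this profile no one gains by cutting their contribution: any cut drops the total below 18, the project is cancelled, contributions are refunded, and the deviator ends with 45, which is less than 45 − 3 + 10 = 52. Contributing more than 3 just wastes the excess. So contributing exactly 3 is a best response.
Each player's payoff: 45 − 3 + 10 = 52.

52 dollars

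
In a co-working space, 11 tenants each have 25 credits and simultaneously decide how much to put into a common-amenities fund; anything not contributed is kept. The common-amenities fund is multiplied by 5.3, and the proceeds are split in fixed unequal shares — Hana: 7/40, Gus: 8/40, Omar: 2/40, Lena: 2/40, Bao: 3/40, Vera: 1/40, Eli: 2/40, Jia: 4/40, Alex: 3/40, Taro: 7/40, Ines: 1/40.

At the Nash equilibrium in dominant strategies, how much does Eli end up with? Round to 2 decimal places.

31.63 credits

A player with share s gets back 5.3·s per unit contributed, so full contribution is dominant for anyone with s > 1/5.3 = 0.1887 and zero contribution is dominant for anyone below.
The only share above 0.1887 is Gus's 8/40, contributing 25; the remaining 10 contribute 0. Total contributed: 25.
Eli keeps 25 and receives 5.3 × 25 × 2/40 = 6.63 from the common-amenities fund, for a payoff of 31.63.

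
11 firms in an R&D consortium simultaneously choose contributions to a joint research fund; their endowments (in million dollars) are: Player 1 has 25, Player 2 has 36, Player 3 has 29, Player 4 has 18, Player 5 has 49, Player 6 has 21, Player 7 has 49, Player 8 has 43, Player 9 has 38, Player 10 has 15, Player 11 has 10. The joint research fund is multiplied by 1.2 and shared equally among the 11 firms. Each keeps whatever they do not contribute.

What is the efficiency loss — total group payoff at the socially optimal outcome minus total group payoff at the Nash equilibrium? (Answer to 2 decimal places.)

The private return per contributed unit is 1.2/11 = 0.1091 < 1 for every player regardless of endowment, so the Nash equilibrium is zero contribution and the group total is Σ E_j = 25 + 36 + 29 + 18 + 49 + 21 + 49 + 43 + 38 + 15 + 10 = 333.
Each contributed unit returns 1.200 to the group, so the social optimum is full contribution by everyone: group total = 1.200 × 333 = 399.60.
Efficiency loss = (1.200 − 1) × 333 = 66.60.

66.60 million dollars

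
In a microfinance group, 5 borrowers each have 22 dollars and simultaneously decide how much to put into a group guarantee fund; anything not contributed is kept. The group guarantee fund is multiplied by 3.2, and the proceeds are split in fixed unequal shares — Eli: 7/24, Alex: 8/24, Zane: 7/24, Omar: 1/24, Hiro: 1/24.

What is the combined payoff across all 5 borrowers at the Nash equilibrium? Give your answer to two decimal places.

158.40 dollars

Each unit j contributes comes back to j as 3.2 × (j's share), so j prefers to contribute only if that share exceeds 1/3.2 = 0.3125; otherwise keeping the unit dominates.
Alex alone (share 8/24) is above the threshold, contributing 22; the remaining 4 contribute 0. Total contributed: 22.
The group guarantee fund pays out 3.2 × 22 = 70.40 in total (split across the unequal shares, but the aggregate is all that matters for the group sum).
The 4 free-riders keep 22 each, adding 88. Group total = 88 + 70.40 = 158.40.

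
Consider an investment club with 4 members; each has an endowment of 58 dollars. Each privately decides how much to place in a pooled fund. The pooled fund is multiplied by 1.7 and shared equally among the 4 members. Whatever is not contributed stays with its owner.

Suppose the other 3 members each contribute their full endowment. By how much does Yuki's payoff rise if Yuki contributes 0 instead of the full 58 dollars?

Switching from a contribution of 58 to 0 lets Yuki keep an extra 58 dollars, but lowers the pooled fund by 58, which costs Yuki their own share of that drop: 1.7/4 × 58 = 24.65.
Net gain = 58 − 24.65 = 33.35. The private return per contributed unit (0.4250) is below 1, so free-riding is indeed the best response regardless of what the others do.

33.35 dollars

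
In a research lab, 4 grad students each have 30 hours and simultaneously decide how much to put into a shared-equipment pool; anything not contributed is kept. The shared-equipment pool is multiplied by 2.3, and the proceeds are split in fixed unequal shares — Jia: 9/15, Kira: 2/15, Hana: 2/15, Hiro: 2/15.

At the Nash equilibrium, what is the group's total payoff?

159.00 hours

Player j's private return per contributed unit is 2.3 × (j's share). Contributing is weakly dominant for j when that share is at least 1/2.3 = 0.4348, and contributing 0 is dominant otherwise.
Only Jia (9/15) clears that bar, contributing 30; the remaining 3 contribute 0. Total contributed: 30.
The shared-equipment pool pays out 2.3 × 30 = 69.00 in total (split across the unequal shares, but the aggregate is all that matters for the group sum).
The 3 free-riders keep 30 each, adding 90. Group total = 90 + 69.00 = 159.00.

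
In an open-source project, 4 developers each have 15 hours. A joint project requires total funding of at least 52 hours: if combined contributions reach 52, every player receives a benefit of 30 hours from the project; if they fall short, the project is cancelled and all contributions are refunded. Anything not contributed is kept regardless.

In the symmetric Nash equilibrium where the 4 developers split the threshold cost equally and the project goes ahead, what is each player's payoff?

32 hours

Equal share of the threshold: 52/4 = 13.
At this profile no one gains by cutting their contribution: any cut drops the total below 52, the project is cancelled, contributions are refunded, and the deviator ends with 15, which is less than 15 − 13 + 30 = 32. Contributing more than 13 just wastes the excess. So contributing exactly 13 is a best response.
Each player's payoff: 15 − 13 + 30 = 32.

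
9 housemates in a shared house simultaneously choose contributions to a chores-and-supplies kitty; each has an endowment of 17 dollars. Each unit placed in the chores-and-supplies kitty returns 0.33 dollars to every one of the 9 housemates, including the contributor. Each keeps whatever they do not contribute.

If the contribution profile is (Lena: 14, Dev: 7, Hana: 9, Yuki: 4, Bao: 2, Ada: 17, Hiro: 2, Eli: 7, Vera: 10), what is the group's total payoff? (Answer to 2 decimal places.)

294.84 dollars

Total contributed: 14 + 7 + 9 + 4 + 2 + 17 + 2 + 7 + 10 = 72; total kept: 9 × 17 − 72 = 81.
The chores-and-supplies kitty pays out 0.33 × 9 × 72 = 213.84 in aggregate.
Group total = 81 + 213.84 = 294.84.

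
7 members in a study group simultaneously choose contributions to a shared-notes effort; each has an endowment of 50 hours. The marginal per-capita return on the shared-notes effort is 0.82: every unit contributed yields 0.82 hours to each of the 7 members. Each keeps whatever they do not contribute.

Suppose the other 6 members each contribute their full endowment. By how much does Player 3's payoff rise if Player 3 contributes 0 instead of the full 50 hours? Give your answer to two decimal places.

9.00 hours

Switching from a contribution of 50 to 0 lets Player 3 keep an extra 50 hours, but lowers the shared-notes effort by 50, which costs Player 3 their own share of that drop: 0.82 × 50 = 41.00.
Net gain = 50 − 41.00 = 9.00. The private return per contributed unit (0.82) is below 1, so free-riding is indeed the best response regardless of what the others do.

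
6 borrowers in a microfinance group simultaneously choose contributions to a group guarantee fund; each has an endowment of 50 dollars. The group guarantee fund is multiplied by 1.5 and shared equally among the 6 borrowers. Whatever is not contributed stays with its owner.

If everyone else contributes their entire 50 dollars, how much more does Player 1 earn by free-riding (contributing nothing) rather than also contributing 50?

37.50 dollars

Switching from a contribution of 50 to 0 lets Player 1 keep an extra 50 dollars, but lowers the group guarantee fund by 50, which costs Player 1 their own share of that drop: 1.5/6 × 50 = 12.50.
Net gain = 50 − 12.50 = 37.50. The private return per contributed unit (0.2500) is below 1, so free-riding is indeed the best response regardless of what the others do.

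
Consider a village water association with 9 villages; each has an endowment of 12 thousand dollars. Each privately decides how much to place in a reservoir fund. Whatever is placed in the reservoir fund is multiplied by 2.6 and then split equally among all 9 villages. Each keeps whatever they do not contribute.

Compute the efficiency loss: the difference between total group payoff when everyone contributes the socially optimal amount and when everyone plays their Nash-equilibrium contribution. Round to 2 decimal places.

Each contributed unit returns 2.6/9 = 0.2889 to its contributor — below 1 — so contributing 0 is dominant for every player. At the Nash equilibrium everyone keeps their 12, and the group total is 9 × 12 = 108.
Each contributed unit returns 2.600 to the group as a whole (0.2889 to each of 9 players), which exceeds 1, so the social optimum is full contribution: group total = 2.600 × 108 = 280.80.
Efficiency loss = 280.80 − 108 = 172.80.

172.80 thousand dollars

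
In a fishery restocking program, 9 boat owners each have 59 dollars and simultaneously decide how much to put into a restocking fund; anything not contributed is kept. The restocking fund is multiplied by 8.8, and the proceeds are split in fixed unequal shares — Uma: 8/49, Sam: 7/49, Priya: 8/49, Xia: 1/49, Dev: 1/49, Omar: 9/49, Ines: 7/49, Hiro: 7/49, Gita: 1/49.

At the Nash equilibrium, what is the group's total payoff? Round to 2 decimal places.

3292.20 dollars

Player j's private return per contributed unit is 8.8 × (j's share). Contributing is weakly dominant for j when that share is at least 1/8.8 = 0.1136, and contributing 0 is dominant otherwise.
The shares above 0.1136 belong to Uma, Sam, Priya, Omar, Ines and Hiro, contributing 59 each; the remaining 3 contribute 0. Total contributed: 354.
The restocking fund pays out 8.8 × 354 = 3115.20 in total (split across the unequal shares, but the aggregate is all that matters for the group sum).
The 3 free-riders keep 59 each, adding 177. Group total = 177 + 3115.20 = 3292.20.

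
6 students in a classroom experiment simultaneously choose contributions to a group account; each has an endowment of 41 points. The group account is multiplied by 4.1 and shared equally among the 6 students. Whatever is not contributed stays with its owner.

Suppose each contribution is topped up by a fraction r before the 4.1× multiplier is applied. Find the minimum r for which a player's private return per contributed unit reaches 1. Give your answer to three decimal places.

With matching at rate r, one contributed unit becomes (1 + r) in the group account and returns 4.1 × (1 + r) / 6 to the contributor.
Setting this equal to 1: 1 + r = 6/4.1 = 1.4634.
So the minimum matching rate is r = 1.4634 − 1 = 0.463.

0.463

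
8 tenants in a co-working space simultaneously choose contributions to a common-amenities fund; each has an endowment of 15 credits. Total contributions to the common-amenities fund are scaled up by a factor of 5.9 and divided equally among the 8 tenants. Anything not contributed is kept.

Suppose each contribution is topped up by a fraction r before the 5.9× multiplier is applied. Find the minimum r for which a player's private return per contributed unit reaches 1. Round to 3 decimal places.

0.356

With matching at rate r, one contributed unit becomes (1 + r) in the common-amenities fund and returns 5.9 × (1 + r) / 8 to the contributor.
Setting this equal to 1: 1 + r = 8/5.9 = 1.3559.
So the minimum matching rate is r = 1.3559 − 1 = 0.356.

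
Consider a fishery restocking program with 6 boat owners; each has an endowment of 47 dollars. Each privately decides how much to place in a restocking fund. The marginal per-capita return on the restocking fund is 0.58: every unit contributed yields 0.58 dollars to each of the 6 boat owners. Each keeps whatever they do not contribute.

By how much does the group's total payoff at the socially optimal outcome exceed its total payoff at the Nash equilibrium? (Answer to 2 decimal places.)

The private return per contributed unit is 0.58 < 1, so contributing 0 is dominant for every player. At the Nash equilibrium everyone keeps their 47, and the group total is 6 × 47 = 282.
Each contributed unit returns 3.480 to the group as a whole (0.58 to each of 6 players), which exceeds 1, so the social optimum is full contribution: group total = 3.480 × 282 = 981.36.
Efficiency loss = 981.36 − 282 = 699.36.

699.36 dollars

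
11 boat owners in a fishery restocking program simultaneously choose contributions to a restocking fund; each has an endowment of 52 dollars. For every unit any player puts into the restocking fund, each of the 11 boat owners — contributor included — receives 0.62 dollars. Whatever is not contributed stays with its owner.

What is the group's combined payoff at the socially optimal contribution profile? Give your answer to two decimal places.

Each contributed unit returns 6.820 to the group as a whole (0.62 to each of 11 players), which exceeds 1, so the social optimum is full contribution: group total = 6.820 × 572 = 3901.04.

3901.04 dollars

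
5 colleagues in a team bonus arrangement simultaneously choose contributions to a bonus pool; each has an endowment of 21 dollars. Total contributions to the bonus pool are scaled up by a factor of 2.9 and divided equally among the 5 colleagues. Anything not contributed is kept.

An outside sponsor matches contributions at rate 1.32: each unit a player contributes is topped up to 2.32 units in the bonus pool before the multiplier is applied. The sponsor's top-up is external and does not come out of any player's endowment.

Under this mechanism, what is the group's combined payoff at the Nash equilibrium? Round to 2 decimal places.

The effective private return per unit is now 2.9 × 2.32 / 5 = 1.3456 > 1, so every player's dominant strategy flips to full contribution.
So the Nash equilibrium is full contribution by all 5; the group earns 2.9 × 2.32 × 105 = 706.44.

706.44 dollars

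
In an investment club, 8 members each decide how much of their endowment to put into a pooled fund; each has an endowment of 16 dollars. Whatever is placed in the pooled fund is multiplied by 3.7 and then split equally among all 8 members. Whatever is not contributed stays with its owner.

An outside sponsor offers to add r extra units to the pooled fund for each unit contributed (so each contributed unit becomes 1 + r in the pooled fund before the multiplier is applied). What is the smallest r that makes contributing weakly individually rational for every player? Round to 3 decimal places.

1.162

With matching at rate r, one contributed unit becomes (1 + r) in the pooled fund and returns 3.7 × (1 + r) / 8 to the contributor.
Setting this equal to 1: 1 + r = 8/3.7 = 2.1622.
So the minimum matching rate is r = 2.1622 − 1 = 1.162.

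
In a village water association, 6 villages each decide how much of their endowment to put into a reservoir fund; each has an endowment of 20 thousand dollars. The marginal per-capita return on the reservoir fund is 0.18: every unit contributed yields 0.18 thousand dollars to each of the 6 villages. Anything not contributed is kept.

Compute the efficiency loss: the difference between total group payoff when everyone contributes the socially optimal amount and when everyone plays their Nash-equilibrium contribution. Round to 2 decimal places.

9.60 thousand dollars

The private return per contributed unit is 0.18 < 1, so contributing 0 is dominant for every player. At the Nash equilibrium everyone keeps their 20, and the group total is 6 × 20 = 120.
Each contributed unit returns 1.080 to the group as a whole (0.18 to each of 6 players), which exceeds 1, so the social optimum is full contribution: group total = 1.080 × 120 = 129.60.
Efficiency loss = 129.60 − 120 = 9.60.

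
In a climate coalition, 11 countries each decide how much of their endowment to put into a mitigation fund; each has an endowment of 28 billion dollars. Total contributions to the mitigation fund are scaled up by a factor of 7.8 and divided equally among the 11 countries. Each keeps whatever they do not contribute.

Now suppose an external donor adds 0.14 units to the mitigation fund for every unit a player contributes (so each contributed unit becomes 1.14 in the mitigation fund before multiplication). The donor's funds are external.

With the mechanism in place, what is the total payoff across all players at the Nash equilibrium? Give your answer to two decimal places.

308.00 billion dollars

Even with the mechanism, each unit contributed returns only 7.8 × 1.14 / 11 = 0.8084 per unit of net cost, so contributing nothing is still dominant.
At the Nash equilibrium no one contributes; group total payoff = 11 × 28 = 308.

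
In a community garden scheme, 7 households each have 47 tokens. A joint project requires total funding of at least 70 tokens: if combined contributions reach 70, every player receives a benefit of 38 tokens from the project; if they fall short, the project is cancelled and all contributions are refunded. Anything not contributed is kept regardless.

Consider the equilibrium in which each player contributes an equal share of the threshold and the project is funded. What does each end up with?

75 tokens

Equal share of the threshold: 70/7 = 10.
At this profile no one gains by cutting their contribution: any cut drops the total below 70, the project is cancelled, contributions are refunded, and the deviator ends with 47, which is less than 47 − 10 + 38 = 75. Contributing more than 10 just wastes the excess. So contributing exactly 10 is a best response.
Each player's payoff: 47 − 10 + 38 = 75.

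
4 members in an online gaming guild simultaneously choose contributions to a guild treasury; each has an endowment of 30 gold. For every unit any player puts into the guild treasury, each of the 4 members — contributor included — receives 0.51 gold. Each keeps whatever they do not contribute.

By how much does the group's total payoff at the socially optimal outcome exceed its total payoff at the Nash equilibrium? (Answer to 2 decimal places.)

124.80 gold

The private return per contributed unit is 0.51 < 1, so contributing 0 is dominant for every player. At the Nash equilibrium everyone keeps their 30, and the group total is 4 × 30 = 120.
Each contributed unit returns 2.040 to the group as a whole (0.51 to each of 4 players), which exceeds 1, so the social optimum is full contribution: group total = 2.040 × 120 = 244.80.
Efficiency loss = 244.80 − 120 = 124.80.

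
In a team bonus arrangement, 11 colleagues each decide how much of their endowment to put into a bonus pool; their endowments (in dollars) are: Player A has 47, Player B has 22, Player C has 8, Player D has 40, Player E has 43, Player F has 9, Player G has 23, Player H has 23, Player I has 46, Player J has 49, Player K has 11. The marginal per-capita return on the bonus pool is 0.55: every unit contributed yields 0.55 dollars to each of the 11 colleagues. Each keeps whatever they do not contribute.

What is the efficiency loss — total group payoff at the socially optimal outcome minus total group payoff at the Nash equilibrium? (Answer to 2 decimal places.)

The private return per contributed unit is 0.55 < 1 for everyone, so the Nash equilibrium is zero contribution and the group total is Σ E_j = 47 + 22 + 8 + 40 + 43 + 9 + 23 + 23 + 46 + 49 + 11 = 321.
Each contributed unit returns 6.050 to the group, so the social optimum is full contribution by everyone: group total = 6.050 × 321 = 1942.05.
Efficiency loss = (6.050 − 1) × 321 = 1621.05.

1621.05 dollars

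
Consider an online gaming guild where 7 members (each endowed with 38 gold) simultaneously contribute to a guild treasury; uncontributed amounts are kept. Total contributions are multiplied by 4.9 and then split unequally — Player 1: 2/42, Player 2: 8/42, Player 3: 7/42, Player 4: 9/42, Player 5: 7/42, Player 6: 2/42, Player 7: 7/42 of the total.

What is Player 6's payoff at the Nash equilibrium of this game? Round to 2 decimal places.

Each unit j contributes comes back to j as 4.9 × (j's share), so j prefers to contribute only if that share exceeds 1/4.9 = 0.2041; otherwise keeping the unit dominates.
Player 4 alone (share 9/42) is above the threshold, contributing 38; the remaining 6 contribute 0. Total contributed: 38.
Player 6 keeps 38 and receives 4.9 × 38 × 2/42 = 8.87 from the guild treasury, for a payoff of 46.87.

46.87 gold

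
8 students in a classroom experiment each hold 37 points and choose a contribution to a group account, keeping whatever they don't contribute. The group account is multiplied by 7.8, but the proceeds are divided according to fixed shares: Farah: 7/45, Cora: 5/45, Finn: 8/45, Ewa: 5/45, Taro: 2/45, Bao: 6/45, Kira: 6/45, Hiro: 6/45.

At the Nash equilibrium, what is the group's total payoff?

1554.00 points

Each unit j contributes comes back to j as 7.8 × (j's share), so j prefers to contribute only if that share exceeds 1/7.8 = 0.1282; otherwise keeping the unit dominates.
Farah, Finn, Bao, Kira and Hiro are above the threshold, contributing 37 each; the remaining 3 contribute 0. Total contributed: 185.
The group account pays out 7.8 × 185 = 1443.00 in total (split across the unequal shares, but the aggregate is all that matters for the group sum).
The 3 free-riders keep 37 each, adding 111. Group total = 111 + 1443.00 = 1554.00.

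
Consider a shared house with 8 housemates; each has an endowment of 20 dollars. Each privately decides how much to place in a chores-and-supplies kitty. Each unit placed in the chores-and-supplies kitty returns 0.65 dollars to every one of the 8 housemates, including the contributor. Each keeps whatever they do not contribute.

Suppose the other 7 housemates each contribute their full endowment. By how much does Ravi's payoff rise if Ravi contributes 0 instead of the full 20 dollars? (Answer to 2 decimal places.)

Switching from a contribution of 20 to 0 lets Ravi keep an extra 20 dollars, but lowers the chores-and-supplies kitty by 20, which costs Ravi their own share of that drop: 0.65 × 20 = 13.00.
Net gain = 20 − 13.00 = 7.00. The private return per contributed unit (0.65) is below 1, so free-riding is indeed the best response regardless of what the others do.

7.00 dollars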